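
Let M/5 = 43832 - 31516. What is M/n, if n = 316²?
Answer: 15395/24964 ≈ 0.61669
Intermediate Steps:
M = 61580 (M = 5*(43832 - 31516) = 5*12316 = 61580)
n = 99856
M/n = 61580/99856 = 61580*(1/99856) = 15395/24964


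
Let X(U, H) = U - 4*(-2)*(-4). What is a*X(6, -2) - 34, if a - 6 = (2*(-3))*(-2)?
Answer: -502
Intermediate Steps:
X(U, H) = -32 + U (X(U, H) = U - (-8)*(-4) = U - 1*32 = U - 32 = -32 + U)
a = 18 (a = 6 + (2*(-3))*(-2) = 6 - 6*(-2) = 6 + 12 = 18)
a*X(6, -2) - 34 = 18*(-32 + 6) - 34 = 18*(-26) - 34 = -468 - 34 = -502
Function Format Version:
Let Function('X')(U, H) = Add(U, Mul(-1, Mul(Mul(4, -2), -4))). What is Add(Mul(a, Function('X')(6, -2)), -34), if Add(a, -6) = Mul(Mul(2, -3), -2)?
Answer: -502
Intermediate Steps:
Function('X')(U, H) = Add(-32, U) (Function('X')(U, H) = Add(U, Mul(-1, Mul(-8, -4))) = Add(U, Mul(-1, 32)) = Add(U, -32) = Add(-32, U))
a = 18 (a = Add(6, Mul(Mul(2, -3), -2)) = Add(6, Mul(-6, -2)) = Add(6, 12) = 18)
Add(Mul(a, Function('X')(6, -2)), -34) = Add(Mul(18, Add(-32, 6)), -34) = Add(Mul(18, -26), -34) = Add(-468, -34) = -502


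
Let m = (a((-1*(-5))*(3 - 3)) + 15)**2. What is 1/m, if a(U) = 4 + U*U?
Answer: 1/361 ≈ 0.0027701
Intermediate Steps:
a(U) = 4 + U**2
m = 361 (m = ((4 + ((-1*(-5))*(3 - 3))**2) + 15)**2 = ((4 + (5*0)**2) + 15)**2 = ((4 + 0**2) + 15)**2 = ((4 + 0) + 15)**2 = (4 + 15)**2 = 19**2 = 361)
1/m = 1/361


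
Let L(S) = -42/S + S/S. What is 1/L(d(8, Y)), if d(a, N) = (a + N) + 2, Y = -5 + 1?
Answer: -⅙ ≈ -0.16667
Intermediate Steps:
Y = -4
d(a, N) = 2 + N + a (d(a, N) = (N + a) + 2 = 2 + N + a)
L(S) = 1 - 42/S (L(S) = -42/S + 1 = 1 - 42/S)
1/L(d(8, Y)) = 1/((-42 + (2 - 4 + 8))/(2 - 4 + 8)) = 1/((-42 + 6)/6) = 1/((⅙)*(-36)) = 1/(-6) = -⅙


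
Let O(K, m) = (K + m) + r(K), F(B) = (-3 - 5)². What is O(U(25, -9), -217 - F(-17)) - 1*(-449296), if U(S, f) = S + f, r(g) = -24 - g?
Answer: 448991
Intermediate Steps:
F(B) = 64 (F(B) = (-8)² = 64)
O(K, m) = -24 + m (O(K, m) = (K + m) + (-24 - K) = -24 + m)
O(U(25, -9), -217 - F(-17)) - 1*(-449296) = (-24 + (-217 - 1*64)) - 1*(-449296) = (-24 + (-217 - 64)) + 449296 = (-24 - 281) + 449296 = -305 + 449296 = 448991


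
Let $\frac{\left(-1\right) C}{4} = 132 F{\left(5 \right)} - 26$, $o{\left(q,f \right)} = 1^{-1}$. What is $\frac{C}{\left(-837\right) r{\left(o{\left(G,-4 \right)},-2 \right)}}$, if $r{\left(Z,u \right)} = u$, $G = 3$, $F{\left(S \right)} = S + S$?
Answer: $- \frac{2588}{837} \approx -3.092$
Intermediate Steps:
$F{\left(S \right)} = 2 S$
$o{\left(q,f \right)} = 1$
$C = -5176$ ($C = - 4 \left(132 \cdot 2 \cdot 5 - 26\right) = - 4 \left(132 \cdot 10 - 26\right) = - 4 \left(1320 - 26\right) = \left(-4\right) 1294 = -5176$)
$\frac{C}{\left(-837\right) r{\left(o{\left(G,-4 \right)},-2 \right)}} = - \frac{5176}{\left(-837\right) \left(-2\right)} = - \frac{5176}{1674} = \left(-5176\right) \frac{1}{1674} = - \frac{2588}{837}$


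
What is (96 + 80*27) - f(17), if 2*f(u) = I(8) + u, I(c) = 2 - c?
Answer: 4501/2 ≈ 2250.5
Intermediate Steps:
f(u) = -3 + u/2 (f(u) = ((2 - 1*8) + u)/2 = ((2 - 8) + u)/2 = (-6 + u)/2 = -3 + u/2)
(96 + 80*27) - f(17) = (96 + 80*27) - (-3 + (1/2)*17) = (96 + 2160) - (-3 + 17/2) = 2256 - 1*11/2 = 2256 - 11/2 = 4501/2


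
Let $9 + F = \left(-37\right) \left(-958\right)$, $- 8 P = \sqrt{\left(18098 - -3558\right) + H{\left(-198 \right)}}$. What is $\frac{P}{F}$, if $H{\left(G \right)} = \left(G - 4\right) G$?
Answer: $- \frac{\sqrt{15413}}{141748} \approx -0.00087584$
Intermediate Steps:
$H{\left(G \right)} = G \left(-4 + G\right)$ ($H{\left(G \right)} = \left(-4 + G\right) G = G \left(-4 + G\right)$)
$P = - \frac{\sqrt{15413}}{4}$ ($P = - \frac{\sqrt{\left(18098 - -3558\right) - 198 \left(-4 - 198\right)}}{8} = - \frac{\sqrt{\left(18098 + 3558\right) - -39996}}{8} = - \frac{\sqrt{21656 + 39996}}{8} = - \frac{\sqrt{61652}}{8} = - \frac{2 \sqrt{15413}}{8} = - \frac{\sqrt{15413}}{4} \approx -31.037$)
$F = 35437$ ($F = -9 - -35446 = -9 + 35446 = 35437$)
$\frac{P}{F} = \frac{\left(- \frac{1}{4}\right) \sqrt{15413}}{35437} = - \frac{\sqrt{15413}}{4} \cdot \frac{1}{35437} = - \frac{\sqrt{15413}}{141748}$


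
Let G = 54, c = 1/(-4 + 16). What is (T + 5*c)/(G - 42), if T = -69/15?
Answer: -251/720 ≈ -0.34861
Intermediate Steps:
c = 1/12 ≈ 0.083333
T = -23/5 (T = -69/15 = -3*23/15 = -23/5 ≈ -4.6000)
(T + 5*c)/(G - 42) = (-23/5 + 5*(1/12))/(54 - 42) = (-23/5 + 5/12)/12 = (1/12)*(-251/60) = -251/720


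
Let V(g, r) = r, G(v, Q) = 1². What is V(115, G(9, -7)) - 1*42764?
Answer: -42763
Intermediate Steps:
G(v, Q) = 1
V(115, G(9, -7)) - 1*42764 = 1 - 1*42764 = 1 - 42764 = -42763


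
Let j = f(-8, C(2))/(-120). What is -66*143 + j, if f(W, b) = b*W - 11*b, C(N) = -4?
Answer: -283159/30 ≈ -9438.6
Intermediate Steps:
f(W, b) = -11*b + W*b (f(W, b) = W*b - 11*b = -11*b + W*b)
j = -19/30 (j = -4*(-11 - 8)/(-120) = -4*(-19)*(-1/120) = 76*(-1/120) = -19/30 ≈ -0.63333)
-66*143 + j = -66*143 - 19/30 = -9438 - 19/30 = -283159/30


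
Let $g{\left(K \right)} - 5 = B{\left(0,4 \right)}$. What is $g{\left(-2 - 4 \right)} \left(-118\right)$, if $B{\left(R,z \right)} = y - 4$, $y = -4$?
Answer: $354$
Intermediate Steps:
$B{\left(R,z \right)} = -8$ ($B{\left(R,z \right)} = -4 - 4 = -8$)
$g{\left(K \right)} = -3$ ($g{\left(K \right)} = 5 - 8 = -3$)
$g{\left(-2 - 4 \right)} \left(-118\right) = \left(-3\right) \left(-118\right) = 354$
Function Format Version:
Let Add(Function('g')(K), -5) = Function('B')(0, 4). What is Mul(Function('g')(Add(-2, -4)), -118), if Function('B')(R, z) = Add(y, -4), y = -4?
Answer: 354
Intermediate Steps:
Function('B')(R, z) = -8 (Function('B')(R, z) = Add(-4, -4) = -8)
Function('g')(K) = -3 (Function('g')(K) = Add(5, -8) = -3)
Mul(Function('g')(Add(-2, -4)), -118) = Mul(-3, -118) = 354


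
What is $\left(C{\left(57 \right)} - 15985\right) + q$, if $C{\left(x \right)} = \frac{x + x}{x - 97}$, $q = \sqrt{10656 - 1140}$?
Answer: $- \frac{319757}{20} + 2 \sqrt{2379} \approx -15890.0$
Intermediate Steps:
$q = 2 \sqrt{2379}$ ($q = \sqrt{9516} = 2 \sqrt{2379} \approx 97.55$)
$C{\left(x \right)} = \frac{2 x}{-97 + x}$
$\left(C{\left(57 \right)} - 15985\right) + q = \left(2 \cdot 57 \frac{1}{-97 + 57} - 15985\right) + 2 \sqrt{2379} = \left(2 \cdot 57 \frac{1}{-40} - 15985\right) + 2 \sqrt{2379} = \left(2 \cdot 57 \left(- \frac{1}{40}\right) - 15985\right) + 2 \sqrt{2379} = \left(- \frac{57}{20} - 15985\right) + 2 \sqrt{2379} = - \frac{319757}{20} + 2 \sqrt{2379}$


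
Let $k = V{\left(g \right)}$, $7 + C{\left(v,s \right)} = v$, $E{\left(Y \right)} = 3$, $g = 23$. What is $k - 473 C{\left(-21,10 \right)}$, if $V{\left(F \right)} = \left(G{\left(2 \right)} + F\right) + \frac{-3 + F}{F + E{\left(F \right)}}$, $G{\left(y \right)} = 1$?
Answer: $\frac{172494}{13} \approx 13269.0$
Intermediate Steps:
$C{\left(v,s \right)} = -7 + v$
$V{\left(F \right)} = 1 + F + \frac{-3 + F}{3 + F}$ ($V{\left(F \right)} = \left(1 + F\right) + \frac{-3 + F}{F + 3} = \left(1 + F\right) + \frac{-3 + F}{3 + F} = 1 + F + \frac{-3 + F}{3 + F}$)
$k = \frac{322}{13}$ ($k = \frac{23 \left(5 + 23\right)}{3 + 23} = 23 \cdot \frac{1}{26} \cdot 28 = \frac{322}{13} \approx 24.769$)
$k - 473 C{\left(-21,10 \right)} = \frac{322}{13} - 473 \left(-7 - 21\right) = \frac{322}{13} - -13244 = \frac{322}{13} + 13244 = \frac{172494}{13}$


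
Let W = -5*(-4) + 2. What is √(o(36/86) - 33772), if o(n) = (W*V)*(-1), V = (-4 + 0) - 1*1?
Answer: I*√33662 ≈ 183.47*I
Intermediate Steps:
W = 22 (W = 20 + 2 = 22)
V = -5 (V = -4 - 1 = -5)
o(n) = 110 (o(n) = (22*(-5))*(-1) = -110*(-1) = 110)
√(o(36/86) - 33772) = √(110 - 33772) = √(-33662) = I*√33662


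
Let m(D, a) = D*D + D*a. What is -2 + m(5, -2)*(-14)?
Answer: -212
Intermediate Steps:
m(D, a) = D**2 + D*a
-2 + m(5, -2)*(-14) = -2 + (5*(5 - 2))*(-14) = -2 + (5*3)*(-14) = -2 + 15*(-14) = -2 - 210 = -212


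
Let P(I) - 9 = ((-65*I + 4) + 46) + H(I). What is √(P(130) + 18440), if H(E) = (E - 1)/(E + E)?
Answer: √169836485/130 ≈ 100.25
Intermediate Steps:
H(E) = (-1 + E)/(2*E) (H(E) = (-1 + E)/((2*E)) = (-1 + E)*(1/(2*E)) = (-1 + E)/(2*E))
P(I) = 59 - 65*I + (-1 + I)/(2*I) (P(I) = 9 + (((-65*I + 4) + 46) + (-1 + I)/(2*I)) = 9 + (((4 - 65*I) + 46) + (-1 + I)/(2*I)) = 9 + ((50 - 65*I) + (-1 + I)/(2*I)) = 9 + (50 - 65*I + (-1 + I)/(2*I)) = 59 - 65*I + (-1 + I)/(2*I))
√(P(130) + 18440) = √((119/2 - 65*130 - ½/130) + 18440) = √((119/2 - 8450 - ½*1/130) + 18440) = √((119/2 - 8450 - 1/260) + 18440) = √(-2181531/260 + 18440) = √(2612869/260) = √169836485/130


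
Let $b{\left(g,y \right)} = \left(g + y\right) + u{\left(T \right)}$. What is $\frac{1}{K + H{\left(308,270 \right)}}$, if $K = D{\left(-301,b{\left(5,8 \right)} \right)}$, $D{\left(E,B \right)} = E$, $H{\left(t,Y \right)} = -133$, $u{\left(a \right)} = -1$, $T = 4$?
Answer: $- \frac{1}{434} \approx -0.0023041$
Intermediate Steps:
$b{\left(g,y \right)} = -1 + g + y$ ($b{\left(g,y \right)} = \left(g + y\right) - 1 = -1 + g + y$)
$K = -301$
$\frac{1}{K + H{\left(308,270 \right)}} = \frac{1}{-301 - 133} = \frac{1}{-434} = - \frac{1}{434}$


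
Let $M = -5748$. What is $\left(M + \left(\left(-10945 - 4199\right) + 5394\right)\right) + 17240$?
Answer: $1742$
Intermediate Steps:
$\left(M + \left(\left(-10945 - 4199\right) + 5394\right)\right) + 17240 = \left(-5748 + \left(\left(-10945 - 4199\right) + 5394\right)\right) + 17240 = \left(-5748 + \left(-15144 + 5394\right)\right) + 17240 = \left(-5748 - 9750\right) + 17240 = -15498 + 17240 = 1742$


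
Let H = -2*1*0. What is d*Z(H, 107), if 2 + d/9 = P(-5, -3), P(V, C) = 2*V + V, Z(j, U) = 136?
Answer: -20808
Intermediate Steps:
H = 0 (H = -2*0 = 0)
P(V, C) = 3*V
d = -153 (d = -18 + 9*(3*(-5)) = -18 + 9*(-15) = -18 - 135 = -153)
d*Z(H, 107) = -153*136 = -20808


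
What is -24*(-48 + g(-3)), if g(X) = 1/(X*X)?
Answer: 3448/3 ≈ 1149.3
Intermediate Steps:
g(X) = X⁻² (g(X) = 1/(X²) = X⁻²)
-24*(-48 + g(-3)) = -24*(-48 + (-3)⁻²) = -24*(-48 + ⅑) = -24*(-431/9) = 3448/3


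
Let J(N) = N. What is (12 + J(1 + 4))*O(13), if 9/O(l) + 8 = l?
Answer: 153/5 ≈ 30.600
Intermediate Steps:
O(l) = 9/(-8 + l)
(12 + J(1 + 4))*O(13) = (12 + (1 + 4))*(9/(-8 + 13)) = (12 + 5)*(9/5) = 17*(9*(⅕)) = 17*(9/5) = 153/5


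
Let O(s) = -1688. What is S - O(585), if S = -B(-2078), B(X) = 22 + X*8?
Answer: 18290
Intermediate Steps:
B(X) = 22 + 8*X
S = 16602 (S = -(22 + 8*(-2078)) = -(22 - 16624) = -1*(-16602) = 16602)
S - O(585) = 16602 - 1*(-1688) = 16602 + 1688 = 18290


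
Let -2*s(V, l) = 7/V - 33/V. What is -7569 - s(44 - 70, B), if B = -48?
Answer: -15137/2 ≈ -7568.5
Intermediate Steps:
s(V, l) = 13/V (s(V, l) = -(7/V - 33/V)/2 = -(-13)/V = 13/V)
-7569 - s(44 - 70, B) = -7569 - 13/(44 - 70) = -7569 - 13/(-26) = -7569 - 13*(-1)/26 = -7569 - 1*(-1/2) = -7569 + 1/2 = -15137/2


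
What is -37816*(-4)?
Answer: 151264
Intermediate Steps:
-37816*(-4) = -326*(-464) = 151264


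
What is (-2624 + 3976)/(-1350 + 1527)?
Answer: 1352/177 ≈ 7.6384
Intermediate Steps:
(-2624 + 3976)/(-1350 + 1527) = 1352/177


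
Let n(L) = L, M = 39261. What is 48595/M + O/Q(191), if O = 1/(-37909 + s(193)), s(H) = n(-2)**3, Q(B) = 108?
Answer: 66332745053/53591736132 ≈ 1.2377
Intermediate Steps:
s(H) = -8 (s(H) = (-2)**3 = -8)
O = -1/37917 (O = 1/(-37909 - 8) = 1/(-37917) = -1/37917 ≈ -2.6373e-5)
48595/M + O/Q(191) = 48595/39261 - 1/37917/108 = 48595*(1/39261) - 1/37917*1/108 = 48595/39261 - 1/4095036 = 66332745053/53591736132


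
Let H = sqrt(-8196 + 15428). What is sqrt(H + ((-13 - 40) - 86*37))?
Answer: sqrt(-3235 + 8*sqrt(113)) ≈ 56.125*I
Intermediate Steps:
H = 8*sqrt(113) (H = sqrt(7232) = 8*sqrt(113) ≈ 85.041)
sqrt(H + ((-13 - 40) - 86*37)) = sqrt(8*sqrt(113) + ((-13 - 40) - 86*37)) = sqrt(8*sqrt(113) + (-53 - 3182)) = sqrt(8*sqrt(113) - 3235) = sqrt(-3235 + 8*sqrt(113))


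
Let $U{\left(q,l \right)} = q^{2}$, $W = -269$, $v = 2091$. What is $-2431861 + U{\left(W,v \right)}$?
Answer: $-2359500$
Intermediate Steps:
$-2431861 + U{\left(W,v \right)} = -2431861 + \left(-269\right)^{2} = -2431861 + 72361 = -2359500$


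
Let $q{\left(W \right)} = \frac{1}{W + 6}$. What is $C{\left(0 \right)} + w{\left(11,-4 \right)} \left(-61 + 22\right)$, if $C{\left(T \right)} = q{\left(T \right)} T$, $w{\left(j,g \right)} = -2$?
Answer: $78$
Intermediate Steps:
$q{\left(W \right)} = \frac{1}{6 + W}$
$C{\left(T \right)} = \frac{T}{6 + T}$
$C{\left(0 \right)} + w{\left(11,-4 \right)} \left(-61 + 22\right) = \frac{0}{6 + 0} - 2 \left(-61 + 22\right) = \frac{0}{6} - -78 = 0 \cdot \frac{1}{6} + 78 = 0 + 78 = 78$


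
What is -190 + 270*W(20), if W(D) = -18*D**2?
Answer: -1944190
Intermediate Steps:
W(D) = -18*D**2
-190 + 270*W(20) = -190 + 270*(-18*20**2) = -190 + 270*(-18*400) = -190 + 270*(-7200) = -190 - 1944000 = -1944190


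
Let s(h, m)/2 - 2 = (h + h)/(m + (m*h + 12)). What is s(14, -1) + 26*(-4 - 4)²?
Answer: 4948/3 ≈ 1649.3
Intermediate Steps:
s(h, m) = 4 + 4*h/(12 + m + h*m) (s(h, m) = 4 + 2*((h + h)/(m + (m*h + 12))) = 4 + 2*((2*h)/(m + (h*m + 12))) = 4 + 2*((2*h)/(m + (12 + h*m))) = 4 + 2*((2*h)/(12 + m + h*m)) = 4 + 2*(2*h/(12 + m + h*m)) = 4 + 4*h/(12 + m + h*m))
s(14, -1) + 26*(-4 - 4)² = 4*(12 + 14 - 1 + 14*(-1))/(12 - 1 + 14*(-1)) + 26*(-4 - 4)² = 4*(12 + 14 - 1 - 14)/(12 - 1 - 14) + 26*(-8)² = 4*11/(-3) + 26*64 = 4*(-⅓)*11 + 1664 = -44/3 + 1664 = 4948/3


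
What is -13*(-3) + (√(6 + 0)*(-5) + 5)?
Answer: 44 - 5*√6 ≈ 31.753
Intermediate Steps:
-13*(-3) + (√(6 + 0)*(-5) + 5) = 39 + (√6*(-5) + 5) = 39 + (-5*√6 + 5) = 39 + (5 - 5*√6) = 44 - 5*√6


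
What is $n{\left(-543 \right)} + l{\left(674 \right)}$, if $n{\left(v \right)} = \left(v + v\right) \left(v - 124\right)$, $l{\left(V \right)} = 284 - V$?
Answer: $723972$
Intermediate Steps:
$n{\left(v \right)} = 2 v \left(-124 + v\right)$
$n{\left(-543 \right)} + l{\left(674 \right)} = 2 \left(-543\right) \left(-124 - 543\right) + \left(284 - 674\right) = 2 \left(-543\right) \left(-667\right) + \left(284 - 674\right) = 724362 - 390 = 723972$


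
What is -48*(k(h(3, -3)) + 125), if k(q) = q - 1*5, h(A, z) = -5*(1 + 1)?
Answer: -5280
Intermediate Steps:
h(A, z) = -10 (h(A, z) = -5*2 = -10)
k(q) = -5 + q (k(q) = q - 5 = -5 + q)
-48*(k(h(3, -3)) + 125) = -48*((-5 - 10) + 125) = -48*(-15 + 125) = -48*110 = -5280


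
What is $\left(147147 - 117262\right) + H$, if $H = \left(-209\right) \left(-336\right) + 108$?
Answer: $100217$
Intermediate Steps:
$H = 70332$ ($H = 70224 + 108 = 70332$)
$\left(147147 - 117262\right) + H = \left(147147 - 117262\right) + 70332 = 29885 + 70332 = 100217$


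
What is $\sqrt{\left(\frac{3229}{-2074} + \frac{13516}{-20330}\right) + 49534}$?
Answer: $\frac{\sqrt{22014873293590331230}}{21082210} \approx 222.56$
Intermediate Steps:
$\sqrt{\left(\frac{3229}{-2074} + \frac{13516}{-20330}\right) + 49534} = \sqrt{\left(3229 \left(- \frac{1}{2074}\right) + 13516 \left(- \frac{1}{20330}\right)\right) + 49534} = \sqrt{\left(- \frac{3229}{2074} - \frac{6758}{10165}\right) + 49534} = \sqrt{- \frac{46838877}{21082210} + 49534} = \sqrt{\frac{1044239351263}{21082210}} = \frac{\sqrt{22014873293590331230}}{21082210}$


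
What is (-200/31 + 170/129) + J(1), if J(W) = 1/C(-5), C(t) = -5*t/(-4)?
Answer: -529246/99975 ≈ -5.2938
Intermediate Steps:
C(t) = 5*t/4 (C(t) = -5*t*(-1)/4 = -(-5)*t/4 = 5*t/4)
J(W) = -4/25 (J(W) = 1/((5/4)*(-5)) = 1/(-25/4) = -4/25)
(-200/31 + 170/129) + J(1) = (-200/31 + 170/129) - 4/25 = -20530/3999 - 4/25 = -529246/99975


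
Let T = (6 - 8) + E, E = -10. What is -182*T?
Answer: 2184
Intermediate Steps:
T = -12 (T = (6 - 8) - 10 = -2 - 10 = -12)
-182*T = -182*(-12) = 2184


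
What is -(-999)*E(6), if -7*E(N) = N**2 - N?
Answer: -29970/7 ≈ -4281.4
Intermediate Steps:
E(N) = -N**2/7 + N/7 (E(N) = -(N**2 - N)/7 = -N**2/7 + N/7)
-(-999)*E(6) = -(-999)*(1/7)*6*(1 - 1*6) = -(-999)*(1/7)*6*(1 - 6) = -(-999)*(1/7)*6*(-5) = -(-999)*(-30)/7 = -333*90/7 = -29970/7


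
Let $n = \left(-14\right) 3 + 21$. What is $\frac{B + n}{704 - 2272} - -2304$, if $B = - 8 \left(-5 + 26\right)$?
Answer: $\frac{516123}{224} \approx 2304.1$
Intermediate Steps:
$B = -168$ ($B = \left(-8\right) 21 = -168$)
$n = -21$ ($n = -42 + 21 = -21$)
$\frac{B + n}{704 - 2272} - -2304 = \frac{-168 - 21}{704 - 2272} - -2304 = - \frac{189}{-1568} + 2304 = \left(-189\right) \left(- \frac{1}{1568}\right) + 2304 = \frac{27}{224} + 2304 = \frac{516123}{224}$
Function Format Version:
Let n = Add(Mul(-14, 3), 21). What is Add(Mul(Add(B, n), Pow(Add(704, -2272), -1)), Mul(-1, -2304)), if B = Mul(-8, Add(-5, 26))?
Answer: Rational(516123, 224) ≈ 2304.1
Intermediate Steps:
B = -168 (B = Mul(-8, 21) = -168)
n = -21 (n = Add(-42, 21) = -21)
Add(Mul(Add(B, n), Pow(Add(704, -2272), -1)), Mul(-1, -2304)) = Add(Mul(Add(-168, -21), Pow(Add(704, -2272), -1)), Mul(-1, -2304)) = Add(Mul(-189, Pow(-1568, -1)), 2304) = Add(Mul(-189, Rational(-1, 1568)), 2304) = Add(Rational(27, 224), 2304) = Rational(516123, 224)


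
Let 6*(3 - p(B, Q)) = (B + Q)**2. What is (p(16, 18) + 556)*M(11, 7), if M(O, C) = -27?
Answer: -9891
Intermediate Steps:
p(B, Q) = 3 - (B + Q)**2/6
(p(16, 18) + 556)*M(11, 7) = ((3 - (16 + 18)**2/6) + 556)*(-27) = ((3 - 1/6*34**2) + 556)*(-27) = ((3 - 1/6*1156) + 556)*(-27) = ((3 - 578/3) + 556)*(-27) = (-569/3 + 556)*(-27) = (1099/3)*(-27) = -9891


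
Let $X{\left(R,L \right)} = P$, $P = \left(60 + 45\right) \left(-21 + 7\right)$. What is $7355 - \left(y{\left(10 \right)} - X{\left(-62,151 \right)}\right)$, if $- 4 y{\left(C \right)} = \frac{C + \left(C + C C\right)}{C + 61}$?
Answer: $\frac{417865}{71} \approx 5885.4$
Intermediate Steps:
$P = -1470$ ($P = 105 \left(-14\right) = -1470$)
$X{\left(R,L \right)} = -1470$
$y{\left(C \right)} = - \frac{C^{2} + 2 C}{4 \left(61 + C\right)}$ ($y{\left(C \right)} = - \frac{\left(C + \left(C + C C\right)\right) \frac{1}{C + 61}}{4} = - \frac{\left(C + \left(C + C^{2}\right)\right) \frac{1}{61 + C}}{4} = - \frac{\left(C^{2} + 2 C\right) \frac{1}{61 + C}}{4} = - \frac{\frac{1}{61 + C} \left(C^{2} + 2 C\right)}{4} = - \frac{C^{2} + 2 C}{4 \left(61 + C\right)}$)
$7355 - \left(y{\left(10 \right)} - X{\left(-62,151 \right)}\right) = 7355 - \left(\left(-1\right) 10 \frac{1}{244 + 4 \cdot 10} \left(2 + 10\right) - -1470\right) = 7355 - \left(\left(-1\right) 10 \frac{1}{244 + 40} \cdot 12 + 1470\right) = 7355 - \left(\left(-1\right) 10 \cdot \frac{1}{284} \cdot 12 + 1470\right) = 7355 - \left(- \frac{30}{71} + 1470\right) = 7355 - \frac{104340}{71} = \frac{417865}{71}$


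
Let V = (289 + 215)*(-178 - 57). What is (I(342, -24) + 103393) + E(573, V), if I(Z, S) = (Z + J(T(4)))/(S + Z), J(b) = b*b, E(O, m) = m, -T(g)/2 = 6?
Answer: -797410/53 ≈ -15045.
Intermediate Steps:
V = -118440 (V = 504*(-235) = -118440)
T(g) = -12 (T(g) = -2*6 = -12)
J(b) = b**2
I(Z, S) = (144 + Z)/(S + Z) (I(Z, S) = (Z + (-12)**2)/(S + Z) = (Z + 144)/(S + Z) = (144 + Z)/(S + Z))
(I(342, -24) + 103393) + E(573, V) = ((144 + 342)/(-24 + 342) + 103393) - 118440 = (486/318 + 103393) - 118440 = ((1/318)*486 + 103393) - 118440 = (81/53 + 103393) - 118440 = 5479910/53 - 118440 = -797410/53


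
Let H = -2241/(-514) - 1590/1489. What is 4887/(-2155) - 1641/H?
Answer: -906282795091/1809904765 ≈ -500.73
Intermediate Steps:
H = 2519589/765346 (H = -2241*(-1/514) - 1590*1/1489 = 2241/514 - 1590/1489 = 2519589/765346 ≈ 3.2921)
4887/(-2155) - 1641/H = 4887/(-2155) - 1641/2519589/765346 = 4887*(-1/2155) - 1641*765346/2519589 = -4887/2155 - 418644262/839863 = -906282795091/1809904765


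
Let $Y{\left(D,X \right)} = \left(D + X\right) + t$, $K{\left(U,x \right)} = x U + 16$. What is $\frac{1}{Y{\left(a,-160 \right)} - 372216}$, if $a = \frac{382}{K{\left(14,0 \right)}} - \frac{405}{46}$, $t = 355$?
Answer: $- \frac{184}{68449091} \approx -2.6881 \cdot 10^{-6}$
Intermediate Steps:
$K{\left(U,x \right)} = 16 + U x$ ($K{\left(U,x \right)} = U x + 16 = 16 + U x$)
$a = \frac{2773}{184}$ ($a = \frac{382}{16 + 14 \cdot 0} - \frac{405}{46} = \frac{382}{16 + 0} - \frac{405}{46} = \frac{382}{16} - \frac{405}{46} = 382 \cdot \frac{1}{16} - \frac{405}{46} = \frac{191}{8} - \frac{405}{46} = \frac{2773}{184} \approx 15.071$)
$Y{\left(D,X \right)} = 355 + D + X$ ($Y{\left(D,X \right)} = \left(D + X\right) + 355 = 355 + D + X$)
$\frac{1}{Y{\left(a,-160 \right)} - 372216} = \frac{1}{\left(355 + \frac{2773}{184} - 160\right) - 372216} = \frac{1}{\frac{38653}{184} - 372216} = \frac{1}{- \frac{68449091}{184}} = - \frac{184}{68449091}$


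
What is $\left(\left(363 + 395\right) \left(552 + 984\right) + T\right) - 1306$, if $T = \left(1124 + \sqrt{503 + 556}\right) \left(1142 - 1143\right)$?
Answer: $1161858 - \sqrt{1059} \approx 1.1618 \cdot 10^{6}$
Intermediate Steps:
$T = -1124 - \sqrt{1059}$ ($T = \left(1124 + \sqrt{1059}\right) \left(-1\right) = -1124 - \sqrt{1059} \approx -1156.5$)
$\left(\left(363 + 395\right) \left(552 + 984\right) + T\right) - 1306 = \left(\left(363 + 395\right) \left(552 + 984\right) - \left(1124 + \sqrt{1059}\right)\right) - 1306 = \left(758 \cdot 1536 - \left(1124 + \sqrt{1059}\right)\right) - 1306 = \left(1164288 - \left(1124 + \sqrt{1059}\right)\right) - 1306 = \left(1163164 - \sqrt{1059}\right) - 1306 = 1161858 - \sqrt{1059}$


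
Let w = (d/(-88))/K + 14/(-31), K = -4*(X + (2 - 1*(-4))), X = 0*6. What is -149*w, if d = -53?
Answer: 4650439/65472 ≈ 71.029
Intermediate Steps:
X = 0
K = -24 (K = -4*(0 + (2 - 1*(-4))) = -4*(0 + (2 + 4)) = -4*(0 + 6) = -4*6 = -24)
w = -31211/65472 (w = -53/(-88)/(-24) + 14/(-31) = -53*(-1/88)*(-1/24) + 14*(-1/31) = (53/88)*(-1/24) - 14/31 = -53/2112 - 14/31 = -31211/65472 ≈ -0.47671)
-149*w = -149*(-31211/65472) = 4650439/65472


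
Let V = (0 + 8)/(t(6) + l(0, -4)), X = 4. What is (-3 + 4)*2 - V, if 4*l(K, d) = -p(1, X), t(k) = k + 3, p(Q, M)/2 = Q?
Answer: 18/17 ≈ 1.0588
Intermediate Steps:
p(Q, M) = 2*Q
t(k) = 3 + k
l(K, d) = -½ (l(K, d) = (-2)/4 = (-1*2)/4 = (¼)*(-2) = -½)
V = 16/17 (V = (0 + 8)/((3 + 6) - ½) = 8/(9 - ½) = 8/(17/2) = 8*(2/17) = 16/17 ≈ 0.94118)
(-3 + 4)*2 - V = (-3 + 4)*2 - 1*16/17 = 1*2 - 16/17 = 2 - 16/17 = 18/17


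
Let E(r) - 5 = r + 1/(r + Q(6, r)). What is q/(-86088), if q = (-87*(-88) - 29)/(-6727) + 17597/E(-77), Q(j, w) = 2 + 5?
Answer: 2774899679/973104517672 ≈ 0.0028516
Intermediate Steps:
Q(j, w) = 7
E(r) = 5 + r + 1/(7 + r) (E(r) = 5 + (r + 1/(r + 7)) = 5 + (r + 1/(7 + r)) = 5 + r + 1/(7 + r))
q = -8324699037/33910807 (q = (-87*(-88) - 29)/(-6727) + 17597/(((36 + (-77)**2 + 12*(-77))/(7 - 77))) = (7656 - 29)*(-1/6727) + 17597/(((36 + 5929 - 924)/(-70))) = 7627*(-1/6727) + 17597/((-1/70*5041)) = -7627/6727 + 17597/(-5041/70) = -7627/6727 + 17597*(-70/5041) = -7627/6727 - 1231790/5041 = -8324699037/33910807 ≈ -245.49)
q/(-86088) = -8324699037/33910807/(-86088) = -8324699037/33910807*(-1/86088) = 2774899679/973104517672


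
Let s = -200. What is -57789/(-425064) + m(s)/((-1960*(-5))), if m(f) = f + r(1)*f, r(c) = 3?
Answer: 377135/6942712 ≈ 0.054321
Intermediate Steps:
m(f) = 4*f (m(f) = f + 3*f = 4*f)
-57789/(-425064) + m(s)/((-1960*(-5))) = -57789/(-425064) + (4*(-200))/((-1960*(-5))) = -57789*(-1/425064) - 800/9800 = 19263/141688 - 800*1/9800 = 19263/141688 - 4/49 = 377135/6942712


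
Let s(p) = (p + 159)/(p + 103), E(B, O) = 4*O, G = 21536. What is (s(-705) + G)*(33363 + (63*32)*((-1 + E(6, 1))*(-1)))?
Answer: 25296066405/43 ≈ 5.8828e+8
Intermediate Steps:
s(p) = (159 + p)/(103 + p)
(s(-705) + G)*(33363 + (63*32)*((-1 + E(6, 1))*(-1))) = ((159 - 705)/(103 - 705) + 21536)*(33363 + (63*32)*((-1 + 4*1)*(-1))) = (-546/(-602) + 21536)*(33363 + 2016*((-1 + 4)*(-1))) = (-1/602*(-546) + 21536)*(33363 + 2016*(3*(-1))) = (39/43 + 21536)*(33363 + 2016*(-3)) = 926087*(33363 - 6048)/43 = (926087/43)*27315 = 25296066405/43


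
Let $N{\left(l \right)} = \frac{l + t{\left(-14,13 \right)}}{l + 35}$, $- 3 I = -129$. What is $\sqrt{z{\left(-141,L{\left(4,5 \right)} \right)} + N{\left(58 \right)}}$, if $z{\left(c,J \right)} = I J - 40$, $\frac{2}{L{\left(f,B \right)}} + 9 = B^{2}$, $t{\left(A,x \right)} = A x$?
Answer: $\frac{i \sqrt{5178}}{12} \approx 5.9965 i$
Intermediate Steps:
$L{\left(f,B \right)} = \frac{2}{-9 + B^{2}}$
$I = 43$ ($I = \left(- \frac{1}{3}\right) \left(-129\right) = 43$)
$z{\left(c,J \right)} = -40 + 43 J$ ($z{\left(c,J \right)} = 43 J - 40 = -40 + 43 J$)
$N{\left(l \right)} = \frac{-182 + l}{35 + l}$ ($N{\left(l \right)} = \frac{l - 182}{l + 35} = \frac{l - 182}{35 + l} = \frac{-182 + l}{35 + l}$)
$\sqrt{z{\left(-141,L{\left(4,5 \right)} \right)} + N{\left(58 \right)}} = \sqrt{\left(-40 + 43 \frac{2}{-9 + 5^{2}}\right) + \frac{-182 + 58}{35 + 58}} = \sqrt{\left(-40 + 43 \frac{2}{-9 + 25}\right) + \frac{1}{93} \left(-124\right)} = \sqrt{\left(-40 + 43 \cdot \frac{2}{16}\right) + \frac{1}{93} \left(-124\right)} = \sqrt{\left(-40 + 43 \cdot 2 \cdot \frac{1}{16}\right) - \frac{4}{3}} = \sqrt{\left(-40 + 43 \cdot \frac{1}{8}\right) - \frac{4}{3}} = \sqrt{\left(-40 + \frac{43}{8}\right) - \frac{4}{3}} = \sqrt{- \frac{277}{8} - \frac{4}{3}} = \sqrt{- \frac{863}{24}} = \frac{i \sqrt{5178}}{12}$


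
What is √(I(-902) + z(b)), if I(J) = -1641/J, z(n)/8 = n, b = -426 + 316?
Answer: I*√714491338/902 ≈ 29.634*I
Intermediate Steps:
b = -110
z(n) = 8*n
√(I(-902) + z(b)) = √(-1641/(-902) + 8*(-110)) = √(-1641*(-1/902) - 880) = √(1641/902 - 880) = √(-792119/902) = I*√714491338/902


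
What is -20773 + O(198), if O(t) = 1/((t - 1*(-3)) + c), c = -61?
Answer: -2908219/140 ≈ -20773.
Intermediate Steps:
O(t) = 1/(-58 + t) (O(t) = 1/((t - 1*(-3)) - 61) = 1/((t + 3) - 61) = 1/((3 + t) - 61) = 1/(-58 + t))
-20773 + O(198) = -20773 + 1/(-58 + 198) = -20773 + 1/140 = -2908219/140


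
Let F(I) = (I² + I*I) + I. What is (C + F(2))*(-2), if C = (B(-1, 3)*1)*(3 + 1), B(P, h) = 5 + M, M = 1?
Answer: -68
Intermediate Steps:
B(P, h) = 6 (B(P, h) = 5 + 1 = 6)
F(I) = I + 2*I² (F(I) = (I² + I²) + I = 2*I² + I = I + 2*I²)
C = 24 (C = (6*1)*(3 + 1) = 6*4 = 24)
(C + F(2))*(-2) = (24 + 2*(1 + 2*2))*(-2) = (24 + 2*(1 + 4))*(-2) = (24 + 2*5)*(-2) = (24 + 10)*(-2) = 34*(-2) = -68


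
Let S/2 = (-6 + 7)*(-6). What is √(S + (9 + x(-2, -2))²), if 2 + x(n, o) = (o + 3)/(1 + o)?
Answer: 2*√6 ≈ 4.8990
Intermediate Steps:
x(n, o) = -2 + (3 + o)/(1 + o) (x(n, o) = -2 + (o + 3)/(1 + o) = -2 + (3 + o)/(1 + o))
S = -12 (S = 2*((-6 + 7)*(-6)) = 2*(1*(-6)) = 2*(-6) = -12)
√(S + (9 + x(-2, -2))²) = √(-12 + (9 + (1 - 1*(-2))/(1 - 2))²) = √(-12 + (9 + (1 + 2)/(-1))²) = √(-12 + (9 - 1*3)²) = √(-12 + (9 - 3)²) = √(-12 + 6²) = √(-12 + 36) = √24 = 2*√6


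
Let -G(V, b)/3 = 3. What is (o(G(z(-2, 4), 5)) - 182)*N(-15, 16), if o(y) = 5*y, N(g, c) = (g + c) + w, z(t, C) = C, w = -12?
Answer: 2497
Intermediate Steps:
G(V, b) = -9 (G(V, b) = -3*3 = -9)
N(g, c) = -12 + c + g (N(g, c) = (g + c) - 12 = (c + g) - 12 = -12 + c + g)
(o(G(z(-2, 4), 5)) - 182)*N(-15, 16) = (5*(-9) - 182)*(-12 + 16 - 15) = (-45 - 182)*(-11) = -227*(-11) = 2497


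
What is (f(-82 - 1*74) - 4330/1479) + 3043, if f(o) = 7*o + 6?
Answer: 2890073/1479 ≈ 1954.1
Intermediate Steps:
f(o) = 6 + 7*o
(f(-82 - 1*74) - 4330/1479) + 3043 = ((6 + 7*(-82 - 1*74)) - 4330/1479) + 3043 = ((6 + 7*(-82 - 74)) - 4330*1/1479) + 3043 = ((6 + 7*(-156)) - 4330/1479) + 3043 = ((6 - 1092) - 4330/1479) + 3043 = (-1086 - 4330/1479) + 3043 = -1610524/1479 + 3043 = 2890073/1479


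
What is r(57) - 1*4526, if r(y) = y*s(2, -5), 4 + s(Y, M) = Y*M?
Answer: -5324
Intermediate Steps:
s(Y, M) = -4 + M*Y (s(Y, M) = -4 + Y*M = -4 + M*Y)
r(y) = -14*y (r(y) = y*(-4 - 5*2) = y*(-4 - 10) = y*(-14) = -14*y)
r(57) - 1*4526 = -14*57 - 1*4526 = -798 - 4526 = -5324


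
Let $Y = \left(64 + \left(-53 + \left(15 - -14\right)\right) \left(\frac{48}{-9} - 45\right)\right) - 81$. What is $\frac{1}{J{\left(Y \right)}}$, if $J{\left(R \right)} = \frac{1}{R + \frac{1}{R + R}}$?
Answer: $\frac{2836963}{2382} \approx 1191.0$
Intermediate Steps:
$Y = 1191$ ($Y = \left(64 + \left(-53 + \left(15 + 14\right)\right) \left(48 \left(- \frac{1}{9}\right) - 45\right)\right) - 81 = \left(64 + \left(-53 + 29\right) \left(- \frac{16}{3} - 45\right)\right) - 81 = \left(64 - -1208\right) - 81 = \left(64 + 1208\right) - 81 = 1272 - 81 = 1191$)
$J{\left(R \right)} = \frac{1}{R + \frac{1}{2 R}}$
$\frac{1}{J{\left(Y \right)}} = \frac{1}{2 \cdot 1191 \frac{1}{1 + 2 \cdot 1191^{2}}} = \frac{1}{2 \cdot 1191 \frac{1}{1 + 2 \cdot 1418481}} = \frac{1}{2 \cdot 1191 \frac{1}{1 + 2836962}} = \frac{1}{2 \cdot 1191 \cdot \frac{1}{2836963}} = \frac{1}{\frac{2382}{2836963}} = \frac{2836963}{2382}$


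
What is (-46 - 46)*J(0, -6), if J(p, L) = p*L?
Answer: 0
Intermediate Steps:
J(p, L) = L*p
(-46 - 46)*J(0, -6) = (-46 - 46)*(-6*0) = -92*0 = 0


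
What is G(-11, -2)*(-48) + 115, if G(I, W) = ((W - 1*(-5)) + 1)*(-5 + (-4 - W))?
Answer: 1459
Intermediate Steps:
G(I, W) = (-9 - W)*(6 + W) (G(I, W) = ((W + 5) + 1)*(-9 - W) = ((5 + W) + 1)*(-9 - W) = (6 + W)*(-9 - W) = (-9 - W)*(6 + W))
G(-11, -2)*(-48) + 115 = (-54 - 1*(-2)**2 - 15*(-2))*(-48) + 115 = (-54 - 1*4 + 30)*(-48) + 115 = (-54 - 4 + 30)*(-48) + 115 = -28*(-48) + 115 = 1344 + 115 = 1459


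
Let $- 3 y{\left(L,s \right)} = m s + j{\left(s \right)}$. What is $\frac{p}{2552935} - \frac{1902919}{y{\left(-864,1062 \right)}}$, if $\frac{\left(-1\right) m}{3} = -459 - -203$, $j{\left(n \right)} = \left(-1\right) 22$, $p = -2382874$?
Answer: $\frac{664769884981}{109587287810} \approx 6.0661$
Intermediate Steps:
$j{\left(n \right)} = -22$
$m = 768$ ($m = - 3 \left(-459 - -203\right) = - 3 \left(-459 + 203\right) = \left(-3\right) \left(-256\right) = 768$)
$y{\left(L,s \right)} = \frac{22}{3} - 256 s$ ($y{\left(L,s \right)} = - \frac{768 s - 22}{3} = - \frac{-22 + 768 s}{3} = \frac{22}{3} - 256 s$)
$\frac{p}{2552935} - \frac{1902919}{y{\left(-864,1062 \right)}} = - \frac{2382874}{2552935} - \frac{1902919}{\frac{22}{3} - 271872} = \left(-2382874\right) \frac{1}{2552935} - \frac{1902919}{\frac{22}{3} - 271872} = - \frac{2382874}{2552935} - \frac{1902919}{- \frac{815594}{3}} = - \frac{2382874}{2552935} - - \frac{5708757}{815594} = - \frac{2382874}{2552935} + \frac{5708757}{815594} = \frac{664769884981}{109587287810}$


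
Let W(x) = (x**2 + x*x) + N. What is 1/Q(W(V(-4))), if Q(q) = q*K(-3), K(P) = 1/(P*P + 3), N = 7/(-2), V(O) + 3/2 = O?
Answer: 4/19 ≈ 0.21053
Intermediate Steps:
V(O) = -3/2 + O
N = -7/2 (N = 7*(-1/2) = -7/2 ≈ -3.5000)
K(P) = 1/(3 + P**2) (K(P) = 1/(P**2 + 3) = 1/(3 + P**2))
W(x) = -7/2 + 2*x**2 (W(x) = (x**2 + x*x) - 7/2 = (x**2 + x**2) - 7/2 = 2*x**2 - 7/2 = -7/2 + 2*x**2)
Q(q) = q/12 (Q(q) = q/(3 + (-3)**2) = q/(3 + 9) = q/12)
1/Q(W(V(-4))) = 1/((-7/2 + 2*(-3/2 - 4)**2)/12) = 1/((-7/2 + 2*(-11/2)**2)/12) = 1/((-7/2 + 2*(121/4))/12) = 1/((-7/2 + 121/2)/12) = 1/((1/12)*57) = 1/(19/4) = 4/19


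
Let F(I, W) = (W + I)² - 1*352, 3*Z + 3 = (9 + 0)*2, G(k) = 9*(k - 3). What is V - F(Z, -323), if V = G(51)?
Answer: -100340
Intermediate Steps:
G(k) = -27 + 9*k (G(k) = 9*(-3 + k) = -27 + 9*k)
V = 432 (V = -27 + 9*51 = -27 + 459 = 432)
Z = 5 (Z = -1 + ((9 + 0)*2)/3 = -1 + (9*2)/3 = -1 + (⅓)*18 = -1 + 6 = 5)
F(I, W) = -352 + (I + W)² (F(I, W) = (I + W)² - 352 = -352 + (I + W)²)
V - F(Z, -323) = 432 - (-352 + (5 - 323)²) = 432 - (-352 + (-318)²) = 432 - (-352 + 101124) = 432 - 1*100772 = 432 - 100772 = -100340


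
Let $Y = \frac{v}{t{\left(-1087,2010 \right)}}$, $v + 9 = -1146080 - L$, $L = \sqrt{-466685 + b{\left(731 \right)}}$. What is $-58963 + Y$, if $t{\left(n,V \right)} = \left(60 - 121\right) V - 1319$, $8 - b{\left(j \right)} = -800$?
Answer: $- \frac{7306079538}{123929} + \frac{i \sqrt{465877}}{123929} \approx -58954.0 + 0.0055076 i$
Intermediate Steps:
$b{\left(j \right)} = 808$ ($b{\left(j \right)} = 8 - -800 = 8 + 800 = 808$)
$t{\left(n,V \right)} = -1319 - 61 V$ ($t{\left(n,V \right)} = \left(60 - 121\right) V - 1319 = - 61 V - 1319 = -1319 - 61 V$)
$L = i \sqrt{465877}$ ($L = \sqrt{-466685 + 808} = \sqrt{-465877} = i \sqrt{465877} \approx 682.55 i$)
$v = -1146089 - i \sqrt{465877}$ ($v = -9 - \left(1146080 + i \sqrt{465877}\right) = -1146089 - i \sqrt{465877} \approx -1.1461 \cdot 10^{6} - 682.55 i$)
$Y = \frac{1146089}{123929} + \frac{i \sqrt{465877}}{123929}$ ($Y = \frac{-1146089 - i \sqrt{465877}}{-1319 - 122610} = \frac{-1146089 - i \sqrt{465877}}{-123929} = \left(-1146089 - i \sqrt{465877}\right) \left(- \frac{1}{123929}\right) = \frac{1146089}{123929} + \frac{i \sqrt{465877}}{123929} \approx 9.248 + 0.0055076 i$)
$-58963 + Y = -58963 + \left(\frac{1146089}{123929} + \frac{i \sqrt{465877}}{123929}\right) = - \frac{7306079538}{123929} + \frac{i \sqrt{465877}}{123929}$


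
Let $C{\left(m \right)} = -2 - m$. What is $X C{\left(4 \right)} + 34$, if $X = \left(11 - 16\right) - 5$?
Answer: $94$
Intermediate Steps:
$X = -10$ ($X = -5 - 5 = -10$)
$X C{\left(4 \right)} + 34 = - 10 \left(-2 - 4\right) + 34 = \left(-10\right) \left(-6\right) + 34 = 60 + 34 = 94$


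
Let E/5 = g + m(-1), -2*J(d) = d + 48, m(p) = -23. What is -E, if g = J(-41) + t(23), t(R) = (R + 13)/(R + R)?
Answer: 5915/46 ≈ 128.59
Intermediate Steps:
t(R) = (13 + R)/(2*R) (t(R) = (13 + R)/((2*R)) = (13 + R)*(1/(2*R)) = (13 + R)/(2*R))
J(d) = -24 - d/2 (J(d) = -(d + 48)/2 = -(48 + d)/2 = -24 - d/2)
g = -125/46 (g = (-24 - ½*(-41)) + (½)*(13 + 23)/23 = (-24 + 41/2) + (½)*(1/23)*36 = -7/2 + 18/23 = -125/46 ≈ -2.7174)
E = -5915/46 (E = 5*(-125/46 - 23) = 5*(-1183/46) = -5915/46 ≈ -128.59)
-E = -1*(-5915/46) = 5915/46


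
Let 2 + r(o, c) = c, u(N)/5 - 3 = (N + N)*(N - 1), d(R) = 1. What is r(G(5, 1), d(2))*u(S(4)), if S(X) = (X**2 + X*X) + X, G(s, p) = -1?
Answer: -12615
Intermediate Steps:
S(X) = X + 2*X**2 (S(X) = (X**2 + X**2) + X = 2*X**2 + X = X + 2*X**2)
u(N) = 15 + 10*N*(-1 + N) (u(N) = 15 + 5*((N + N)*(N - 1)) = 15 + 5*((2*N)*(-1 + N)) = 15 + 5*(2*N*(-1 + N)) = 15 + 10*N*(-1 + N))
r(o, c) = -2 + c
r(G(5, 1), d(2))*u(S(4)) = (-2 + 1)*(15 - 40*(1 + 2*4) + 10*(4*(1 + 2*4))**2) = -(15 - 40*(1 + 8) + 10*(4*(1 + 8))**2) = -(15 - 40*9 + 10*(4*9)**2) = -(15 - 10*36 + 10*36**2) = -(15 - 360 + 10*1296) = -(15 - 360 + 12960) = -1*12615 = -12615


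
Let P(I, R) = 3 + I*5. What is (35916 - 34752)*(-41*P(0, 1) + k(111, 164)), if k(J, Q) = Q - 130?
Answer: -103596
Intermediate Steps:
P(I, R) = 3 + 5*I
k(J, Q) = -130 + Q
(35916 - 34752)*(-41*P(0, 1) + k(111, 164)) = (35916 - 34752)*(-41*(3 + 5*0) + (-130 + 164)) = 1164*(-41*(3 + 0) + 34) = 1164*(-41*3 + 34) = 1164*(-123 + 34) = 1164*(-89) = -103596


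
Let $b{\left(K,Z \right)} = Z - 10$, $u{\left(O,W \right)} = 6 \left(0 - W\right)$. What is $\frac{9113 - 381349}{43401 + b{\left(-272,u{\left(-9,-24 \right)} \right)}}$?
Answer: $- \frac{372236}{43535} \approx -8.5503$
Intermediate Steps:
$u{\left(O,W \right)} = - 6 W$ ($u{\left(O,W \right)} = 6 \left(- W\right) = - 6 W$)
$b{\left(K,Z \right)} = -10 + Z$
$\frac{9113 - 381349}{43401 + b{\left(-272,u{\left(-9,-24 \right)} \right)}} = \frac{9113 - 381349}{43401 - -134} = - \frac{372236}{43401 + \left(-10 + 144\right)} = - \frac{372236}{43401 + 134} = - \frac{372236}{43535}$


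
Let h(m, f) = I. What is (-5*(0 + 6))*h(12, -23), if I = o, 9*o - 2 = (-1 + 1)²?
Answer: -20/3 ≈ -6.6667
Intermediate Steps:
o = 2/9 (o = 2/9 + (-1 + 1)²/9 = 2/9 + (⅑)*0² = 2/9 + (⅑)*0 = 2/9 + 0 = 2/9 ≈ 0.22222)
I = 2/9 ≈ 0.22222
h(m, f) = 2/9
(-5*(0 + 6))*h(12, -23) = -5*(0 + 6)*(2/9) = -5*6*(2/9) = -30*2/9 = -20/3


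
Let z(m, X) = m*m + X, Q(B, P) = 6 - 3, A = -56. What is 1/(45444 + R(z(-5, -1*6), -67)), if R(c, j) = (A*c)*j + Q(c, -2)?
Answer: 1/116735 ≈ 8.5664e-6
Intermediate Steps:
Q(B, P) = 3
z(m, X) = X + m² (z(m, X) = m² + X = X + m²)
R(c, j) = 3 - 56*c*j (R(c, j) = (-56*c)*j + 3 = -56*c*j + 3 = 3 - 56*c*j)
1/(45444 + R(z(-5, -1*6), -67)) = 1/(45444 + (3 - 56*(-1*6 + (-5)²)*(-67))) = 1/(45444 + (3 - 56*(-6 + 25)*(-67))) = 1/(45444 + (3 - 56*19*(-67))) = 1/(45444 + (3 + 71288)) = 1/(45444 + 71291) = 1/116735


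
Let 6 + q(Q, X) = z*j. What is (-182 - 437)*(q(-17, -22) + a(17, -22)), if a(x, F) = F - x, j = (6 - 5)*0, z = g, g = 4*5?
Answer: 27855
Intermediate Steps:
g = 20
z = 20
j = 0 (j = 1*0 = 0)
q(Q, X) = -6 (q(Q, X) = -6 + 20*0 = -6 + 0 = -6)
(-182 - 437)*(q(-17, -22) + a(17, -22)) = (-182 - 437)*(-6 + (-22 - 1*17)) = -619*(-6 + (-22 - 17)) = -619*(-6 - 39) = -619*(-45) = 27855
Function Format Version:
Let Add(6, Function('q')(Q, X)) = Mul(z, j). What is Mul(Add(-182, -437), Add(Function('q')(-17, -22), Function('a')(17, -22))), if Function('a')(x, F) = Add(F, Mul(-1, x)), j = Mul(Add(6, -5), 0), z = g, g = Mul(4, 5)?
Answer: 27855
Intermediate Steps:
g = 20
z = 20
j = 0 (j = Mul(1, 0) = 0)
Function('q')(Q, X) = -6 (Function('q')(Q, X) = Add(-6, Mul(20, 0)) = Add(-6, 0) = -6)
Mul(Add(-182, -437), Add(Function('q')(-17, -22), Function('a')(17, -22))) = Mul(Add(-182, -437), Add(-6, Add(-22, Mul(-1, 17)))) = Mul(-619, Add(-6, Add(-22, -17))) = Mul(-619, Add(-6, -39)) = Mul(-619, -45) = 27855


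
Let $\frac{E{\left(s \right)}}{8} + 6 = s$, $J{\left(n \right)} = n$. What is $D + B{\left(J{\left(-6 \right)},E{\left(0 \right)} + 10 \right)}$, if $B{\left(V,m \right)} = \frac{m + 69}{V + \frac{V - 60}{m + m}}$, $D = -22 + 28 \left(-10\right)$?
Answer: $- \frac{60068}{195} \approx -308.04$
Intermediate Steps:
$E{\left(s \right)} = -48 + 8 s$
$D = -302$ ($D = -22 - 280 = -302$)
$B{\left(V,m \right)} = \frac{69 + m}{V + \frac{-60 + V}{2 m}}$
$D + B{\left(J{\left(-6 \right)},E{\left(0 \right)} + 10 \right)} = -302 + \frac{2 \left(\left(-48 + 8 \cdot 0\right) + 10\right) \left(69 + \left(\left(-48 + 8 \cdot 0\right) + 10\right)\right)}{-60 - 6 + 2 \left(-6\right) \left(\left(-48 + 8 \cdot 0\right) + 10\right)} = -302 + \frac{2 \left(\left(-48 + 0\right) + 10\right) \left(69 + \left(\left(-48 + 0\right) + 10\right)\right)}{-60 - 6 + 2 \left(-6\right) \left(\left(-48 + 0\right) + 10\right)} = -302 + \frac{2 \left(-48 + 10\right) \left(69 + \left(-48 + 10\right)\right)}{-60 - 6 + 2 \left(-6\right) \left(-48 + 10\right)} = -302 + 2 \left(-38\right) \frac{1}{-60 - 6 + 2 \left(-6\right) \left(-38\right)} \left(69 - 38\right) = -302 + 2 \left(-38\right) \frac{1}{-60 - 6 + 456} \cdot 31 = -302 + 2 \left(-38\right) \frac{1}{390} \cdot 31 = -302 - \frac{1178}{195} = - \frac{60068}{195}$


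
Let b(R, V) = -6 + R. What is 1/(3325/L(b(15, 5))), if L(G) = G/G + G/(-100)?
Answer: 13/47500 ≈ 0.00027368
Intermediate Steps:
L(G) = 1 - G/100 (L(G) = 1 + G*(-1/100) = 1 - G/100)
1/(3325/L(b(15, 5))) = 1/(3325/(1 - (-6 + 15)/100)) = 1/(3325/(1 - 1/100*9)) = 1/(3325/(1 - 9/100)) = 1/(3325/(91/100)) = 1/(3325*(100/91)) = 1/(47500/13) = 13/47500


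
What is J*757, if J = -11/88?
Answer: -757/8 ≈ -94.625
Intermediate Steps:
J = -⅛ (J = -11*1/88 = -⅛ ≈ -0.12500)
J*757 = -⅛*757 = -757/8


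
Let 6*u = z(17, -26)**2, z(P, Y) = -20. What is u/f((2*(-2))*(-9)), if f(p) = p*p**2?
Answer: 25/17496 ≈ 0.0014289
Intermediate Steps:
f(p) = p**3
u = 200/3 (u = (1/6)*(-20)**2 = (1/6)*400 = 200/3 ≈ 66.667)
u/f((2*(-2))*(-9)) = 200/(3*(((2*(-2))*(-9))**3)) = 200/(3*((-4*(-9))**3)) = 200/(3*(36**3)) = (200/3)/46656 = (200/3)*(1/46656) = 25/17496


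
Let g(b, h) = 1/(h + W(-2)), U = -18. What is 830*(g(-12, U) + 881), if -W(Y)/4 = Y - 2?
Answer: 730815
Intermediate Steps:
W(Y) = 8 - 4*Y (W(Y) = -4*(Y - 2) = -4*(-2 + Y) = 8 - 4*Y)
g(b, h) = 1/(16 + h) (g(b, h) = 1/(h + (8 - 4*(-2))) = 1/(h + (8 + 8)) = 1/(h + 16) = 1/(16 + h))
830*(g(-12, U) + 881) = 830*(1/(16 - 18) + 881) = 830*(1/(-2) + 881) = 830*(-½ + 881) = 830*(1761/2) = 730815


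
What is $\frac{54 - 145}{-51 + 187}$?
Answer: $- \frac{91}{136} \approx -0.66912$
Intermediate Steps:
$\frac{54 - 145}{-51 + 187} = - \frac{91}{136}$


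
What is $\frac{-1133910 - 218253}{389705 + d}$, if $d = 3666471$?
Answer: $- \frac{1352163}{4056176} \approx -0.33336$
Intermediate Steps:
$\frac{-1133910 - 218253}{389705 + d} = \frac{-1133910 - 218253}{389705 + 3666471} = - \frac{1352163}{4056176}$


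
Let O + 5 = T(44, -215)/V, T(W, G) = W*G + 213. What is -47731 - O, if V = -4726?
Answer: -225562323/4726 ≈ -47728.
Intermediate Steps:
T(W, G) = 213 + G*W (T(W, G) = G*W + 213 = 213 + G*W)
O = -14383/4726 (O = -5 + (213 - 215*44)/(-4726) = -5 + (213 - 9460)*(-1/4726) = -5 - 9247*(-1/4726) = -5 + 9247/4726 = -14383/4726 ≈ -3.0434)
-47731 - O = -47731 - 1*(-14383/4726) = -47731 + 14383/4726 = -225562323/4726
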